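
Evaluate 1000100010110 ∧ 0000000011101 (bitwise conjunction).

AND: 1 only when both bits are 1
  1000100010110
& 0000000011101
---------------
  0000000010100
Decimal: 4374 & 29 = 20



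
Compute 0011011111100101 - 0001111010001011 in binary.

Method 1 - Direct subtraction (column by column from the right: bit − bit − borrow-in; if negative, add 2 and borrow 1 from the next column):
borrow: 0011000000110100
        0011011111100101
-       0001111010001011
------------------------
        0001100101011010

Method 2 - Add two's complement:
Two's complement of 0001111010001011: invert → 1110000101110100, add 1 → 1110000101110101
  0011011111100101
+ 1110000101110101
------------------
 10001100101011010  (end carry out of the top bit = 1)
Discarding the end carry: 0001100101011010
Decimal check:
  0011011111100101 = 8192 + 4096 + 1024 + 512 + 256 + 128 + 64 + 32 + 4 + 1 = 14309
  0001111010001011 = 4096 + 2048 + 1024 + 512 + 128 + 8 + 2 + 1 = 7819
  14309 - 7819 = 6490, and 0001100101011010 = 4096 + 2048 + 256 + 64 + 16 + 8 + 2 = 6490 ✓



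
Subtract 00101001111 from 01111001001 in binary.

Method 1 - Direct subtraction (column by column from the right: bit − bit − borrow-in; if negative, add 2 and borrow 1 from the next column):
borrow: 00011111100
        01111001001
-       00101001111
-------------------
        01001111010

Method 2 - Add two's complement:
Two's complement of 00101001111: invert → 11010110000, add 1 → 11010110001
  01111001001
+ 11010110001
-------------
 101001111010  (end carry out of the top bit = 1)
Discarding the end carry: 01001111010
Decimal check:
  01111001001 = 512 + 256 + 128 + 64 + 8 + 1 = 969
  00101001111 = 256 + 64 + 8 + 4 + 2 + 1 = 335
  969 - 335 = 634, and 01001111010 = 512 + 64 + 32 + 16 + 8 + 2 = 634 ✓



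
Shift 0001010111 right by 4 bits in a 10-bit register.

Original: 0001010111 (decimal 87)
Shift right by 4 positions
Drop the 4 low bits; fill with zeros on the left
Result: 0000000101 (decimal 5)
Equivalent: 87 >> 4 = 87 ÷ 2^4 = 5



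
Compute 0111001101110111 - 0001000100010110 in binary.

Method 1 - Direct subtraction (column by column from the right: bit − bit − borrow-in; if negative, add 2 and borrow 1 from the next column):
borrow: 0000000000000000
        0111001101110111
-       0001000100010110
------------------------
        0110001001100001

Method 2 - Add two's complement:
Two's complement of 0001000100010110: invert → 1110111011101001, add 1 → 1110111011101010
  0111001101110111
+ 1110111011101010
------------------
 10110001001100001  (end carry out of the top bit = 1)
Discarding the end carry: 0110001001100001
Decimal check:
  0111001101110111 = 16384 + 8192 + 4096 + 512 + 256 + 64 + 32 + 16 + 4 + 2 + 1 = 29559
  0001000100010110 = 4096 + 256 + 16 + 4 + 2 = 4374
  29559 - 4374 = 25185, and 0110001001100001 = 16384 + 8192 + 512 + 64 + 32 + 1 = 25185 ✓



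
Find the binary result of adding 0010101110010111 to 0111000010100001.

Add column by column from the right: bit + bit + carry-in; write the sum mod 2, carry 1 when the sum is 2 or 3.
carry:  1100011100001110
        0010101110010111
+       0111000010100001
------------------------
       01001110000111000
(the carry out of the leftmost column, 0, becomes the leading bit)
Decimal check:
  0010101110010111 = 8192 + 2048 + 512 + 256 + 128 + 16 + 4 + 2 + 1 = 11159
  0111000010100001 = 16384 + 8192 + 4096 + 128 + 32 + 1 = 28833
  11159 + 28833 = 39992, and 01001110000111000 = 32768 + 4096 + 2048 + 1024 + 32 + 16 + 8 = 39992 ✓



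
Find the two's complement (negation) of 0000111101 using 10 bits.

Original: 0000111101
Step 1 - Invert all bits: 1111000010
Step 2 - Add 1: 1111000011
Verification: 0000111101 + 1111000011 = 10000000000; discarding the end carry (carry out of the top bit) leaves the 10-bit value 0000000000, as required for x + (-x)



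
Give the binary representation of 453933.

Using repeated division by 2:
453933 ÷ 2 = 226966 remainder 1
226966 ÷ 2 = 113483 remainder 0
113483 ÷ 2 = 56741 remainder 1
56741 ÷ 2 = 28370 remainder 1
28370 ÷ 2 = 14185 remainder 0
14185 ÷ 2 = 7092 remainder 1
7092 ÷ 2 = 3546 remainder 0
3546 ÷ 2 = 1773 remainder 0
1773 ÷ 2 = 886 remainder 1
886 ÷ 2 = 443 remainder 0
443 ÷ 2 = 221 remainder 1
221 ÷ 2 = 110 remainder 1
110 ÷ 2 = 55 remainder 0
55 ÷ 2 = 27 remainder 1
27 ÷ 2 = 13 remainder 1
13 ÷ 2 = 6 remainder 1
6 ÷ 2 = 3 remainder 0
3 ÷ 2 = 1 remainder 1
1 ÷ 2 = 0 remainder 1
Reading remainders bottom to top: 1101110110100101101



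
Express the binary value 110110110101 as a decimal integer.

Sum of powers of 2 for each 1-bit:
2^0 + 2^2 + 2^4 + 2^5 + 2^7 + 2^8 + 2^10 + 2^11
= 1 + 4 + 16 + 32 + 128 + 256 + 1024 + 2048
= 3509



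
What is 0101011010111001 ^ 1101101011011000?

XOR: 1 when bits differ
  0101011010111001
^ 1101101011011000
------------------
  1000110001100001
Decimal: 22201 ^ 56024 = 35937



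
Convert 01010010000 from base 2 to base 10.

Sum of powers of 2 for each 1-bit:
2^4 + 2^7 + 2^9
= 16 + 128 + 512
= 656



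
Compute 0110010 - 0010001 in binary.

Method 1 - Direct subtraction (column by column from the right: bit − bit − borrow-in; if negative, add 2 and borrow 1 from the next column):
borrow: 0000010
        0110010
-       0010001
---------------
        0100001

Method 2 - Add two's complement:
Two's complement of 0010001: invert → 1101110, add 1 → 1101111
  0110010
+ 1101111
---------
 10100001  (end carry out of the top bit = 1)
Discarding the end carry: 0100001
Decimal check:
  0110010 = 32 + 16 + 2 = 50
  0010001 = 16 + 1 = 17
  50 - 17 = 33, and 0100001 = 32 + 1 = 33 ✓



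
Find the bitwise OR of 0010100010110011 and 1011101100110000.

OR: 1 when either bit is 1
  0010100010110011
| 1011101100110000
------------------
  1011101110110011
Decimal: 10419 | 47920 = 48051



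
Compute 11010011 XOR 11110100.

XOR: 1 when bits differ
  11010011
^ 11110100
----------
  00100111
Decimal: 211 ^ 244 = 39



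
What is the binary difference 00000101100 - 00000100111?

Method 1 - Direct subtraction (column by column from the right: bit − bit − borrow-in; if negative, add 2 and borrow 1 from the next column):
borrow: 00000001110
        00000101100
-       00000100111
-------------------
        00000000101

Method 2 - Add two's complement:
Two's complement of 00000100111: invert → 11111011000, add 1 → 11111011001
  00000101100
+ 11111011001
-------------
 100000000101  (end carry out of the top bit = 1)
Discarding the end carry: 00000000101
Decimal check:
  00000101100 = 32 + 8 + 4 = 44
  00000100111 = 32 + 4 + 2 + 1 = 39
  44 - 39 = 5, and 00000000101 = 4 + 1 = 5 ✓



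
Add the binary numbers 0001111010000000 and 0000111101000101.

Add column by column from the right: bit + bit + carry-in; write the sum mod 2, carry 1 when the sum is 2 or 3.
carry:  0011110000000000
        0001111010000000
+       0000111101000101
------------------------
       00010110111000101
(the carry out of the leftmost column, 0, becomes the leading bit)
Decimal check:
  0001111010000000 = 4096 + 2048 + 1024 + 512 + 128 = 7808
  0000111101000101 = 2048 + 1024 + 512 + 256 + 64 + 4 + 1 = 3909
  7808 + 3909 = 11717, and 00010110111000101 = 8192 + 2048 + 1024 + 256 + 128 + 64 + 4 + 1 = 11717 ✓



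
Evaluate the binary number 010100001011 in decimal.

Sum of powers of 2 for each 1-bit:
2^0 + 2^1 + 2^3 + 2^8 + 2^10
= 1 + 2 + 8 + 256 + 1024
= 1291



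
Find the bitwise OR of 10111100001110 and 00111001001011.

OR: 1 when either bit is 1
  10111100001110
| 00111001001011
----------------
  10111101001111
Decimal: 12046 | 3659 = 12111



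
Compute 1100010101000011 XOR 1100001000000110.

XOR: 1 when bits differ
  1100010101000011
^ 1100001000000110
------------------
  0000011101000101
Decimal: 50499 ^ 49670 = 1861



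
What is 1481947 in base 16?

Using repeated division by 16 (digits 10–15 are A–F):
1481947 ÷ 16 = 92621 remainder 11 (B)
92621 ÷ 16 = 5788 remainder 13 (D)
5788 ÷ 16 = 361 remainder 12 (C)
361 ÷ 16 = 22 remainder 9
22 ÷ 16 = 1 remainder 6
1 ÷ 16 = 0 remainder 1
Reading remainders bottom to top: 169CDB



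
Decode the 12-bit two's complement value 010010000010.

Binary: 010010000010
Sign bit: 0 (non-negative)
Read directly as an unsigned value:
010010000010 = 1024 + 128 + 2 = 1154
Value: 1154



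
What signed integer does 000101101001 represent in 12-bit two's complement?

Binary: 000101101001
Sign bit: 0 (non-negative)
Read directly as an unsigned value:
000101101001 = 256 + 64 + 32 + 8 + 1 = 361
Value: 361



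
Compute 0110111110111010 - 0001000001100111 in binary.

Method 1 - Direct subtraction (column by column from the right: bit − bit − borrow-in; if negative, add 2 and borrow 1 from the next column):
borrow: 0010000010001110
        0110111110111010
-       0001000001100111
------------------------
        0101111101010011

Method 2 - Add two's complement:
Two's complement of 0001000001100111: invert → 1110111110011000, add 1 → 1110111110011001
  0110111110111010
+ 1110111110011001
------------------
 10101111101010011  (end carry out of the top bit = 1)
Discarding the end carry: 0101111101010011
Decimal check:
  0110111110111010 = 16384 + 8192 + 2048 + 1024 + 512 + 256 + 128 + 32 + 16 + 8 + 2 = 28602
  0001000001100111 = 4096 + 64 + 32 + 4 + 2 + 1 = 4199
  28602 - 4199 = 24403, and 0101111101010011 = 16384 + 4096 + 2048 + 1024 + 512 + 256 + 64 + 16 + 2 + 1 = 24403 ✓



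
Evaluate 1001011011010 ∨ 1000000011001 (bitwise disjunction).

OR: 1 when either bit is 1
  1001011011010
| 1000000011001
---------------
  1001011011011
Decimal: 4826 | 4121 = 4827



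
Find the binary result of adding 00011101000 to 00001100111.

Add column by column from the right: bit + bit + carry-in; write the sum mod 2, carry 1 when the sum is 2 or 3.
carry:  00111000000
        00011101000
+       00001100111
-------------------
       000101001111
(the carry out of the leftmost column, 0, becomes the leading bit)
Decimal check:
  00011101000 = 128 + 64 + 32 + 8 = 232
  00001100111 = 64 + 32 + 4 + 2 + 1 = 103
  232 + 103 = 335, and 000101001111 = 256 + 64 + 8 + 4 + 2 + 1 = 335 ✓



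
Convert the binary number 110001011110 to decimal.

Sum of powers of 2 for each 1-bit:
2^1 + 2^2 + 2^3 + 2^4 + 2^6 + 2^10 + 2^11
= 2 + 4 + 8 + 16 + 64 + 1024 + 2048
= 3166



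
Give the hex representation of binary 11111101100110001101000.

Group into 4-bit nibbles from right:
  0111 = 7
  1110 = E
  1100 = C
  1100 = C
  0110 = 6
  1000 = 8
Result: 7ECC68



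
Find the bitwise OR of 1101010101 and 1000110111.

OR: 1 when either bit is 1
  1101010101
| 1000110111
------------
  1101110111
Decimal: 853 | 567 = 887



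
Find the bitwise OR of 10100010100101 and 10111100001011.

OR: 1 when either bit is 1
  10100010100101
| 10111100001011
----------------
  10111110101111
Decimal: 10405 | 12043 = 12207



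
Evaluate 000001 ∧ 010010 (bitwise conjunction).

AND: 1 only when both bits are 1
  000001
& 010010
--------
  000000
Decimal: 1 & 18 = 0



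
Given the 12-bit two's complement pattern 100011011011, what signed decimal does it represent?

Binary: 100011011011
Sign bit: 1 (negative)
Invert: 011100100100
Add 1:  011100100101
Magnitude: 011100100101 = 1024 + 512 + 256 + 32 + 4 + 1 = 1829
Value: -1829



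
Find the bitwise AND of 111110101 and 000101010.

AND: 1 only when both bits are 1
  111110101
& 000101010
-----------
  000100000
Decimal: 501 & 42 = 32



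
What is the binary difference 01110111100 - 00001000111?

Method 1 - Direct subtraction (column by column from the right: bit − bit − borrow-in; if negative, add 2 and borrow 1 from the next column):
borrow: 00010001110
        01110111100
-       00001000111
-------------------
        01101110101

Method 2 - Add two's complement:
Two's complement of 00001000111: invert → 11110111000, add 1 → 11110111001
  01110111100
+ 11110111001
-------------
 101101110101  (end carry out of the top bit = 1)
Discarding the end carry: 01101110101
Decimal check:
  01110111100 = 512 + 256 + 128 + 32 + 16 + 8 + 4 = 956
  00001000111 = 64 + 4 + 2 + 1 = 71
  956 - 71 = 885, and 01101110101 = 512 + 256 + 64 + 32 + 16 + 4 + 1 = 885 ✓



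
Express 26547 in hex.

Using repeated division by 16 (digits 10–15 are A–F):
26547 ÷ 16 = 1659 remainder 3
1659 ÷ 16 = 103 remainder 11 (B)
103 ÷ 16 = 6 remainder 7
6 ÷ 16 = 0 remainder 6
Reading remainders bottom to top: 67B3



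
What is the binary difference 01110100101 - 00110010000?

Method 1 - Direct subtraction (column by column from the right: bit − bit − borrow-in; if negative, add 2 and borrow 1 from the next column):
borrow: 00000100000
        01110100101
-       00110010000
-------------------
        01000010101

Method 2 - Add two's complement:
Two's complement of 00110010000: invert → 11001101111, add 1 → 11001110000
  01110100101
+ 11001110000
-------------
 101000010101  (end carry out of the top bit = 1)
Discarding the end carry: 01000010101
Decimal check:
  01110100101 = 512 + 256 + 128 + 32 + 4 + 1 = 933
  00110010000 = 256 + 128 + 16 = 400
  933 - 400 = 533, and 01000010101 = 512 + 16 + 4 + 1 = 533 ✓



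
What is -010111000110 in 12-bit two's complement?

Original: 010111000110
Step 1 - Invert all bits: 101000111001
Step 2 - Add 1: 101000111010
Verification: 010111000110 + 101000111010 = 1000000000000; discarding the end carry (carry out of the top bit) leaves the 12-bit value 000000000000, as required for x + (-x)



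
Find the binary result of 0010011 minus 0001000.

Method 1 - Direct subtraction (column by column from the right: bit − bit − borrow-in; if negative, add 2 and borrow 1 from the next column):
borrow: 0010000
        0010011
-       0001000
---------------
        0001011

Method 2 - Add two's complement:
Two's complement of 0001000: invert → 1110111, add 1 → 1111000
  0010011
+ 1111000
---------
 10001011  (end carry out of the top bit = 1)
Discarding the end carry: 0001011
Decimal check:
  0010011 = 16 + 2 + 1 = 19
  0001000 = 8
  19 - 8 = 11, and 0001011 = 8 + 2 + 1 = 11 ✓



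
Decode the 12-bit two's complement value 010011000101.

Binary: 010011000101
Sign bit: 0 (non-negative)
Read directly as an unsigned value:
010011000101 = 1024 + 128 + 64 + 4 + 1 = 1221
Value: 1221



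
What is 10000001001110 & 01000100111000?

AND: 1 only when both bits are 1
  10000001001110
& 01000100111000
----------------
  00000000001000
Decimal: 8270 & 4408 = 8



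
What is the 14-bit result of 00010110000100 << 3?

Original: 00010110000100 (decimal 1412)
Shift left by 3 positions
Append 3 zeros on the right
Result: 10110000100000 (decimal 11296)
Equivalent: 1412 << 3 = 1412 × 2^3 = 11296



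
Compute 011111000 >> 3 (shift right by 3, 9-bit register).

Original: 011111000 (decimal 248)
Shift right by 3 positions
Drop the 3 low bits; fill with zeros on the left
Result: 000011111 (decimal 31)
Equivalent: 248 >> 3 = 248 ÷ 2^3 = 31



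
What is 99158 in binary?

Using repeated division by 2:
99158 ÷ 2 = 49579 remainder 0
49579 ÷ 2 = 24789 remainder 1
24789 ÷ 2 = 12394 remainder 1
12394 ÷ 2 = 6197 remainder 0
6197 ÷ 2 = 3098 remainder 1
3098 ÷ 2 = 1549 remainder 0
1549 ÷ 2 = 774 remainder 1
774 ÷ 2 = 387 remainder 0
387 ÷ 2 = 193 remainder 1
193 ÷ 2 = 96 remainder 1
96 ÷ 2 = 48 remainder 0
48 ÷ 2 = 24 remainder 0
24 ÷ 2 = 12 remainder 0
12 ÷ 2 = 6 remainder 0
6 ÷ 2 = 3 remainder 0
3 ÷ 2 = 1 remainder 1
1 ÷ 2 = 0 remainder 1
Reading remainders bottom to top: 11000001101010110



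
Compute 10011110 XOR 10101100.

XOR: 1 when bits differ
  10011110
^ 10101100
----------
  00110010
Decimal: 158 ^ 172 = 50



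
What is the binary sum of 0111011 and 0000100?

Add column by column from the right: bit + bit + carry-in; write the sum mod 2, carry 1 when the sum is 2 or 3.
carry:  0000000
        0111011
+       0000100
---------------
       00111111
(the carry out of the leftmost column, 0, becomes the leading bit)
Decimal check:
  0111011 = 32 + 16 + 8 + 2 + 1 = 59
  0000100 = 4
  59 + 4 = 63, and 00111111 = 32 + 16 + 8 + 4 + 2 + 1 = 63 ✓



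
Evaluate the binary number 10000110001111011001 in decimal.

Sum of powers of 2 for each 1-bit:
2^0 + 2^3 + 2^4 + 2^6 + 2^7 + 2^8 + 2^9 + 2^13 + 2^14 + 2^19
= 1 + 8 + 16 + 64 + 128 + 256 + 512 + 8192 + 16384 + 524288
= 549849



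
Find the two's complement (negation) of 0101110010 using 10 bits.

Original: 0101110010
Step 1 - Invert all bits: 1010001101
Step 2 - Add 1: 1010001110
Verification: 0101110010 + 1010001110 = 10000000000; discarding the end carry (carry out of the top bit) leaves the 10-bit value 0000000000, as required for x + (-x)



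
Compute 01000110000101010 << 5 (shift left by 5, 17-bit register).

Original: 01000110000101010 (decimal 35882)
Shift left by 5 positions
Append 5 zeros on the right and drop the 5 high bits that overflow the 17-bit width
Result: 11000010101000000 (decimal 99648)
Equivalent: 35882 << 5 = 35882 × 2^5 = 1148224, truncated to 17 bits = 99648



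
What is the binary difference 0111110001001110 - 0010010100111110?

Method 1 - Direct subtraction (column by column from the right: bit − bit − borrow-in; if negative, add 2 and borrow 1 from the next column):
borrow: 0000111001100000
        0111110001001110
-       0010010100111110
------------------------
        0101011100010000

Method 2 - Add two's complement:
Two's complement of 0010010100111110: invert → 1101101011000001, add 1 → 1101101011000010
  0111110001001110
+ 1101101011000010
------------------
 10101011100010000  (end carry out of the top bit = 1)
Discarding the end carry: 0101011100010000
Decimal check:
  0111110001001110 = 16384 + 8192 + 4096 + 2048 + 1024 + 64 + 8 + 4 + 2 = 31822
  0010010100111110 = 8192 + 1024 + 256 + 32 + 16 + 8 + 4 + 2 = 9534
  31822 - 9534 = 22288, and 0101011100010000 = 16384 + 4096 + 1024 + 512 + 256 + 16 = 22288 ✓



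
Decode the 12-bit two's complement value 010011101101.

Binary: 010011101101
Sign bit: 0 (non-negative)
Read directly as an unsigned value:
010011101101 = 1024 + 128 + 64 + 32 + 8 + 4 + 1 = 1261
Value: 1261



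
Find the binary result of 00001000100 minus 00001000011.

Method 1 - Direct subtraction (column by column from the right: bit − bit − borrow-in; if negative, add 2 and borrow 1 from the next column):
borrow: 00000000110
        00001000100
-       00001000011
-------------------
        00000000001

Method 2 - Add two's complement:
Two's complement of 00001000011: invert → 11110111100, add 1 → 11110111101
  00001000100
+ 11110111101
-------------
 100000000001  (end carry out of the top bit = 1)
Discarding the end carry: 00000000001
Decimal check:
  00001000100 = 64 + 4 = 68
  00001000011 = 64 + 2 + 1 = 67
  68 - 67 = 1, and 00000000001 = 1 ✓



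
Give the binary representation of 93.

Using repeated division by 2:
93 ÷ 2 = 46 remainder 1
46 ÷ 2 = 23 remainder 0
23 ÷ 2 = 11 remainder 1
11 ÷ 2 = 5 remainder 1
5 ÷ 2 = 2 remainder 1
2 ÷ 2 = 1 remainder 0
1 ÷ 2 = 0 remainder 1
Reading remainders bottom to top: 1011101



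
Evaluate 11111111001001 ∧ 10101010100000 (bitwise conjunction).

AND: 1 only when both bits are 1
  11111111001001
& 10101010100000
----------------
  10101010000000
Decimal: 16329 & 10912 = 10880



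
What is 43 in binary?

Using repeated division by 2:
43 ÷ 2 = 21 remainder 1
21 ÷ 2 = 10 remainder 1
10 ÷ 2 = 5 remainder 0
5 ÷ 2 = 2 remainder 1
2 ÷ 2 = 1 remainder 0
1 ÷ 2 = 0 remainder 1
Reading remainders bottom to top: 101011



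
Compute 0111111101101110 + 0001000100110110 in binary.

Add column by column from the right: bit + bit + carry-in; write the sum mod 2, carry 1 when the sum is 2 or 3.
carry:  1111111011111100
        0111111101101110
+       0001000100110110
------------------------
       01001000010100100
(the carry out of the leftmost column, 0, becomes the leading bit)
Decimal check:
  0111111101101110 = 16384 + 8192 + 4096 + 2048 + 1024 + 512 + 256 + 64 + 32 + 8 + 4 + 2 = 32622
  0001000100110110 = 4096 + 256 + 32 + 16 + 4 + 2 = 4406
  32622 + 4406 = 37028, and 01001000010100100 = 32768 + 4096 + 128 + 32 + 4 = 37028 ✓



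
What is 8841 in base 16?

Using repeated division by 16 (digits 10–15 are A–F):
8841 ÷ 16 = 552 remainder 9
552 ÷ 16 = 34 remainder 8
34 ÷ 16 = 2 remainder 2
2 ÷ 16 = 0 remainder 2
Reading remainders bottom to top: 2289



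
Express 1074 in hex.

Using repeated division by 16 (digits 10–15 are A–F):
1074 ÷ 16 = 67 remainder 2
67 ÷ 16 = 4 remainder 3
4 ÷ 16 = 0 remainder 4
Reading remainders bottom to top: 432



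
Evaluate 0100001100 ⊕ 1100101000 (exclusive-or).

XOR: 1 when bits differ
  0100001100
^ 1100101000
------------
  1000100100
Decimal: 268 ^ 808 = 548



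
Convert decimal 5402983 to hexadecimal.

Using repeated division by 16 (digits 10–15 are A–F):
5402983 ÷ 16 = 337686 remainder 7
337686 ÷ 16 = 21105 remainder 6
21105 ÷ 16 = 1319 remainder 1
1319 ÷ 16 = 82 remainder 7
82 ÷ 16 = 5 remainder 2
5 ÷ 16 = 0 remainder 5
Reading remainders bottom to top: 527167



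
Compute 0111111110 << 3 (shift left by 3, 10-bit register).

Original: 0111111110 (decimal 510)
Shift left by 3 positions
Append 3 zeros on the right and drop the 3 high bits that overflow the 10-bit width
Result: 1111110000 (decimal 1008)
Equivalent: 510 << 3 = 510 × 2^3 = 4080, truncated to 10 bits = 1008



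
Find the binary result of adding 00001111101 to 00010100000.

Add column by column from the right: bit + bit + carry-in; write the sum mod 2, carry 1 when the sum is 2 or 3.
carry:  00111000000
        00001111101
+       00010100000
-------------------
       000100011101
(the carry out of the leftmost column, 0, becomes the leading bit)
Decimal check:
  00001111101 = 64 + 32 + 16 + 8 + 4 + 1 = 125
  00010100000 = 128 + 32 = 160
  125 + 160 = 285, and 000100011101 = 256 + 16 + 8 + 4 + 1 = 285 ✓



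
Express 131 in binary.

Using repeated division by 2:
131 ÷ 2 = 65 remainder 1
65 ÷ 2 = 32 remainder 1
32 ÷ 2 = 16 remainder 0
16 ÷ 2 = 8 remainder 0
8 ÷ 2 = 4 remainder 0
4 ÷ 2 = 2 remainder 0
2 ÷ 2 = 1 remainder 0
1 ÷ 2 = 0 remainder 1
Reading remainders bottom to top: 10000011



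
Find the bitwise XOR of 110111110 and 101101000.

XOR: 1 when bits differ
  110111110
^ 101101000
-----------
  011010110
Decimal: 446 ^ 360 = 214



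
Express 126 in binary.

Using repeated division by 2:
126 ÷ 2 = 63 remainder 0
63 ÷ 2 = 31 remainder 1
31 ÷ 2 = 15 remainder 1
15 ÷ 2 = 7 remainder 1
7 ÷ 2 = 3 remainder 1
3 ÷ 2 = 1 remainder 1
1 ÷ 2 = 0 remainder 1
Reading remainders bottom to top: 1111110



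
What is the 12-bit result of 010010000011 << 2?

Original: 010010000011 (decimal 1155)
Shift left by 2 positions
Append 2 zeros on the right and drop the 2 high bits that overflow the 12-bit width
Result: 001000001100 (decimal 524)
Equivalent: 1155 << 2 = 1155 × 2^2 = 4620, truncated to 12 bits = 524



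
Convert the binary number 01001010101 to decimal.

Sum of powers of 2 for each 1-bit:
2^0 + 2^2 + 2^4 + 2^6 + 2^9
= 1 + 4 + 16 + 64 + 512
= 597



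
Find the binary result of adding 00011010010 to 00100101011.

Add column by column from the right: bit + bit + carry-in; write the sum mod 2, carry 1 when the sum is 2 or 3.
carry:  00000000100
        00011010010
+       00100101011
-------------------
       000111111101
(the carry out of the leftmost column, 0, becomes the leading bit)
Decimal check:
  00011010010 = 128 + 64 + 16 + 2 = 210
  00100101011 = 256 + 32 + 8 + 2 + 1 = 299
  210 + 299 = 509, and 000111111101 = 256 + 128 + 64 + 32 + 16 + 8 + 4 + 1 = 509 ✓



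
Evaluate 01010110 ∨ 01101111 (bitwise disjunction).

OR: 1 when either bit is 1
  01010110
| 01101111
----------
  01111111
Decimal: 86 | 111 = 127



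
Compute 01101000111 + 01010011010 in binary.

Add column by column from the right: bit + bit + carry-in; write the sum mod 2, carry 1 when the sum is 2 or 3.
carry:  10000111100
        01101000111
+       01010011010
-------------------
       010111100001
(the carry out of the leftmost column, 0, becomes the leading bit)
Decimal check:
  01101000111 = 512 + 256 + 64 + 4 + 2 + 1 = 839
  01010011010 = 512 + 128 + 16 + 8 + 2 = 666
  839 + 666 = 1505, and 010111100001 = 1024 + 256 + 128 + 64 + 32 + 1 = 1505 ✓



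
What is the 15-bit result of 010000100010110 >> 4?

Original: 010000100010110 (decimal 8470)
Shift right by 4 positions
Drop the 4 low bits; fill with zeros on the left
Result: 000001000010001 (decimal 529)
Equivalent: 8470 >> 4 = 8470 ÷ 2^4 = 529



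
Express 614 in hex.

Using repeated division by 16 (digits 10–15 are A–F):
614 ÷ 16 = 38 remainder 6
38 ÷ 16 = 2 remainder 6
2 ÷ 16 = 0 remainder 2
Reading remainders bottom to top: 266



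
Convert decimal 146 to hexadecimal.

Using repeated division by 16 (digits 10–15 are A–F):
146 ÷ 16 = 9 remainder 2
9 ÷ 16 = 0 remainder 9
Reading remainders bottom to top: 92



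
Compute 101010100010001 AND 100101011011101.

AND: 1 only when both bits are 1
  101010100010001
& 100101011011101
-----------------
  100000000010001
Decimal: 21777 & 19165 = 16401



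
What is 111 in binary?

Using repeated division by 2:
111 ÷ 2 = 55 remainder 1
55 ÷ 2 = 27 remainder 1
27 ÷ 2 = 13 remainder 1
13 ÷ 2 = 6 remainder 1
6 ÷ 2 = 3 remainder 0
3 ÷ 2 = 1 remainder 1
1 ÷ 2 = 0 remainder 1
Reading remainders bottom to top: 1101111



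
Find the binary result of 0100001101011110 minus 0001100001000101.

Method 1 - Direct subtraction (column by column from the right: bit − bit − borrow-in; if negative, add 2 and borrow 1 from the next column):
borrow: 0111000000000010
        0100001101011110
-       0001100001000101
------------------------
        0010101100011001

Method 2 - Add two's complement:
Two's complement of 0001100001000101: invert → 1110011110111010, add 1 → 1110011110111011
  0100001101011110
+ 1110011110111011
------------------
 10010101100011001  (end carry out of the top bit = 1)
Discarding the end carry: 0010101100011001
Decimal check:
  0100001101011110 = 16384 + 512 + 256 + 64 + 16 + 8 + 4 + 2 = 17246
  0001100001000101 = 4096 + 2048 + 64 + 4 + 1 = 6213
  17246 - 6213 = 11033, and 0010101100011001 = 8192 + 2048 + 512 + 256 + 16 + 8 + 1 = 11033 ✓



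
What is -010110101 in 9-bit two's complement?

Original: 010110101
Step 1 - Invert all bits: 101001010
Step 2 - Add 1: 101001011
Verification: 010110101 + 101001011 = 1000000000; discarding the end carry (carry out of the top bit) leaves the 9-bit value 000000000, as required for x + (-x)



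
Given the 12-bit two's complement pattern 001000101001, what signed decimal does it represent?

Binary: 001000101001
Sign bit: 0 (non-negative)
Read directly as an unsigned value:
001000101001 = 512 + 32 + 8 + 1 = 553
Value: 553



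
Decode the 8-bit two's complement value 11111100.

Binary: 11111100
Sign bit: 1 (negative)
Invert: 00000011
Add 1:  00000100
Magnitude: 00000100 = 4
Value: -4



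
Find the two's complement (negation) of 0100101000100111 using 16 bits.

Original: 0100101000100111
Step 1 - Invert all bits: 1011010111011000
Step 2 - Add 1: 1011010111011001
Verification: 0100101000100111 + 1011010111011001 = 10000000000000000; discarding the end carry (carry out of the top bit) leaves the 16-bit value 0000000000000000, as required for x + (-x)



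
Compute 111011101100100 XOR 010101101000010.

XOR: 1 when bits differ
  111011101100100
^ 010101101000010
-----------------
  101110000100110
Decimal: 30564 ^ 11074 = 23590



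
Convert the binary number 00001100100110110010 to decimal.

Sum of powers of 2 for each 1-bit:
2^1 + 2^4 + 2^5 + 2^7 + 2^8 + 2^11 + 2^14 + 2^15
= 2 + 16 + 32 + 128 + 256 + 2048 + 16384 + 32768
= 51634



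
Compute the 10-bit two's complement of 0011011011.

Original: 0011011011
Step 1 - Invert all bits: 1100100100
Step 2 - Add 1: 1100100101
Verification: 0011011011 + 1100100101 = 10000000000; discarding the end carry (carry out of the top bit) leaves the 10-bit value 0000000000, as required for x + (-x)



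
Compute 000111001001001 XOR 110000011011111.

XOR: 1 when bits differ
  000111001001001
^ 110000011011111
-----------------
  110111010010110
Decimal: 3657 ^ 24799 = 28310



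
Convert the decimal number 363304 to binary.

Using repeated division by 2:
363304 ÷ 2 = 181652 remainder 0
181652 ÷ 2 = 90826 remainder 0
90826 ÷ 2 = 45413 remainder 0
45413 ÷ 2 = 22706 remainder 1
22706 ÷ 2 = 11353 remainder 0
11353 ÷ 2 = 5676 remainder 1
5676 ÷ 2 = 2838 remainder 0
2838 ÷ 2 = 1419 remainder 0
1419 ÷ 2 = 709 remainder 1
709 ÷ 2 = 354 remainder 1
354 ÷ 2 = 177 remainder 0
177 ÷ 2 = 88 remainder 1
88 ÷ 2 = 44 remainder 0
44 ÷ 2 = 22 remainder 0
22 ÷ 2 = 11 remainder 0
11 ÷ 2 = 5 remainder 1
5 ÷ 2 = 2 remainder 1
2 ÷ 2 = 1 remainder 0
1 ÷ 2 = 0 remainder 1
Reading remainders bottom to top: 1011000101100101000



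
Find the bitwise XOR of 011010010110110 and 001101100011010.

XOR: 1 when bits differ
  011010010110110
^ 001101100011010
-----------------
  010111110101100
Decimal: 13494 ^ 6938 = 12204



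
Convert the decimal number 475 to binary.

Using repeated division by 2:
475 ÷ 2 = 237 remainder 1
237 ÷ 2 = 118 remainder 1
118 ÷ 2 = 59 remainder 0
59 ÷ 2 = 29 remainder 1
29 ÷ 2 = 14 remainder 1
14 ÷ 2 = 7 remainder 0
7 ÷ 2 = 3 remainder 1
3 ÷ 2 = 1 remainder 1
1 ÷ 2 = 0 remainder 1
Reading remainders bottom to top: 111011011



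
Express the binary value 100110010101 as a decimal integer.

Sum of powers of 2 for each 1-bit:
2^0 + 2^2 + 2^4 + 2^7 + 2^8 + 2^11
= 1 + 4 + 16 + 128 + 256 + 2048
= 2453



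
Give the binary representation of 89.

Using repeated division by 2:
89 ÷ 2 = 44 remainder 1
44 ÷ 2 = 22 remainder 0
22 ÷ 2 = 11 remainder 0
11 ÷ 2 = 5 remainder 1
5 ÷ 2 = 2 remainder 1
2 ÷ 2 = 1 remainder 0
1 ÷ 2 = 0 remainder 1
Reading remainders bottom to top: 1011001



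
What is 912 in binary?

Using repeated division by 2:
912 ÷ 2 = 456 remainder 0
456 ÷ 2 = 228 remainder 0
228 ÷ 2 = 114 remainder 0
114 ÷ 2 = 57 remainder 0
57 ÷ 2 = 28 remainder 1
28 ÷ 2 = 14 remainder 0
14 ÷ 2 = 7 remainder 0
7 ÷ 2 = 3 remainder 1
3 ÷ 2 = 1 remainder 1
1 ÷ 2 = 0 remainder 1
Reading remainders bottom to top: 1110010000



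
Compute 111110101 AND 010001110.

AND: 1 only when both bits are 1
  111110101
& 010001110
-----------
  010000100
Decimal: 501 & 142 = 132



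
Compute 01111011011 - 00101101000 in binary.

Method 1 - Direct subtraction (column by column from the right: bit − bit − borrow-in; if negative, add 2 and borrow 1 from the next column):
borrow: 00011000000
        01111011011
-       00101101000
-------------------
        01001110011

Method 2 - Add two's complement:
Two's complement of 00101101000: invert → 11010010111, add 1 → 11010011000
  01111011011
+ 11010011000
-------------
 101001110011  (end carry out of the top bit = 1)
Discarding the end carry: 01001110011
Decimal check:
  01111011011 = 512 + 256 + 128 + 64 + 16 + 8 + 2 + 1 = 987
  00101101000 = 256 + 64 + 32 + 8 = 360
  987 - 360 = 627, and 01001110011 = 512 + 64 + 32 + 16 + 2 + 1 = 627 ✓



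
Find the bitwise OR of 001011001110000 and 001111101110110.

OR: 1 when either bit is 1
  001011001110000
| 001111101110110
-----------------
  001111101110110
Decimal: 5744 | 8054 = 8054



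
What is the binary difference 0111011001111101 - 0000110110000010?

Method 1 - Direct subtraction (column by column from the right: bit − bit − borrow-in; if negative, add 2 and borrow 1 from the next column):
borrow: 0001001100000100
        0111011001111101
-       0000110110000010
------------------------
        0110100011111011

Method 2 - Add two's complement:
Two's complement of 0000110110000010: invert → 1111001001111101, add 1 → 1111001001111110
  0111011001111101
+ 1111001001111110
------------------
 10110100011111011  (end carry out of the top bit = 1)
Discarding the end carry: 0110100011111011
Decimal check:
  0111011001111101 = 16384 + 8192 + 4096 + 1024 + 512 + 64 + 32 + 16 + 8 + 4 + 1 = 30333
  0000110110000010 = 2048 + 1024 + 256 + 128 + 2 = 3458
  30333 - 3458 = 26875, and 0110100011111011 = 16384 + 8192 + 2048 + 128 + 64 + 32 + 16 + 8 + 2 + 1 = 26875 ✓



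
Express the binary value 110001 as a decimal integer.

Sum of powers of 2 for each 1-bit:
2^0 + 2^4 + 2^5
= 1 + 16 + 32
= 49



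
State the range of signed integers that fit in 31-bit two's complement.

For 31-bit two's complement:
Minimum: -2^30 = -1073741824
Maximum: 2^30 - 1 = 1073741823



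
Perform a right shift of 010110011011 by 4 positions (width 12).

Original: 010110011011 (decimal 1435)
Shift right by 4 positions
Drop the 4 low bits; fill with zeros on the left
Result: 000001011001 (decimal 89)
Equivalent: 1435 >> 4 = 1435 ÷ 2^4 = 89



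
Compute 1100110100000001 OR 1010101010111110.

OR: 1 when either bit is 1
  1100110100000001
| 1010101010111110
------------------
  1110111110111111
Decimal: 52481 | 43710 = 61375



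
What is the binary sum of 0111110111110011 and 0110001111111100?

Add column by column from the right: bit + bit + carry-in; write the sum mod 2, carry 1 when the sum is 2 or 3.
carry:  1111111111100000
        0111110111110011
+       0110001111111100
------------------------
       01110000111101111
(the carry out of the leftmost column, 0, becomes the leading bit)
Decimal check:
  0111110111110011 = 16384 + 8192 + 4096 + 2048 + 1024 + 256 + 128 + 64 + 32 + 16 + 2 + 1 = 32243
  0110001111111100 = 16384 + 8192 + 512 + 256 + 128 + 64 + 32 + 16 + 8 + 4 = 25596
  32243 + 25596 = 57839, and 01110000111101111 = 32768 + 16384 + 8192 + 256 + 128 + 64 + 32 + 8 + 4 + 2 + 1 = 57839 ✓



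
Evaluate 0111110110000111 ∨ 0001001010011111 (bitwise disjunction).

OR: 1 when either bit is 1
  0111110110000111
| 0001001010011111
------------------
  0111111110011111
Decimal: 32135 | 4767 = 32671



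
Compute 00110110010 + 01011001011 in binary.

Add column by column from the right: bit + bit + carry-in; write the sum mod 2, carry 1 when the sum is 2 or 3.
carry:  11100000100
        00110110010
+       01011001011
-------------------
       010001111101
(the carry out of the leftmost column, 0, becomes the leading bit)
Decimal check:
  00110110010 = 256 + 128 + 32 + 16 + 2 = 434
  01011001011 = 512 + 128 + 64 + 8 + 2 + 1 = 715
  434 + 715 = 1149, and 010001111101 = 1024 + 64 + 32 + 16 + 8 + 4 + 1 = 1149 ✓



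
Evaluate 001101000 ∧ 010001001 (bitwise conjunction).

AND: 1 only when both bits are 1
  001101000
& 010001001
-----------
  000001000
Decimal: 104 & 137 = 8



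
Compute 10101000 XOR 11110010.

XOR: 1 when bits differ
  10101000
^ 11110010
----------
  01011010
Decimal: 168 ^ 242 = 90



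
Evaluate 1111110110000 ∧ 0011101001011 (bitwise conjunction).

AND: 1 only when both bits are 1
  1111110110000
& 0011101001011
---------------
  0011100000000
Decimal: 8112 & 1867 = 1792



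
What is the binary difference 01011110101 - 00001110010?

Method 1 - Direct subtraction (column by column from the right: bit − bit − borrow-in; if negative, add 2 and borrow 1 from the next column):
borrow: 00000000100
        01011110101
-       00001110010
-------------------
        01010000011

Method 2 - Add two's complement:
Two's complement of 00001110010: invert → 11110001101, add 1 → 11110001110
  01011110101
+ 11110001110
-------------
 101010000011  (end carry out of the top bit = 1)
Discarding the end carry: 01010000011
Decimal check:
  01011110101 = 512 + 128 + 64 + 32 + 16 + 4 + 1 = 757
  00001110010 = 64 + 32 + 16 + 2 = 114
  757 - 114 = 643, and 01010000011 = 512 + 128 + 2 + 1 = 643 ✓



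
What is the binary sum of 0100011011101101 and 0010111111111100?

Add column by column from the right: bit + bit + carry-in; write the sum mod 2, carry 1 when the sum is 2 or 3.
carry:  0001111111111000
        0100011011101101
+       0010111111111100
------------------------
       00111011011101001
(the carry out of the leftmost column, 0, becomes the leading bit)
Decimal check:
  0100011011101101 = 16384 + 1024 + 512 + 128 + 64 + 32 + 8 + 4 + 1 = 18157
  0010111111111100 = 8192 + 2048 + 1024 + 512 + 256 + 128 + 64 + 32 + 16 + 8 + 4 = 12284
  18157 + 12284 = 30441, and 00111011011101001 = 16384 + 8192 + 4096 + 1024 + 512 + 128 + 64 + 32 + 8 + 1 = 30441 ✓



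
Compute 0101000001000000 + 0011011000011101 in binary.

Add column by column from the right: bit + bit + carry-in; write the sum mod 2, carry 1 when the sum is 2 or 3.
carry:  1110000000000000
        0101000001000000
+       0011011000011101
------------------------
       01000011001011101
(the carry out of the leftmost column, 0, becomes the leading bit)
Decimal check:
  0101000001000000 = 16384 + 4096 + 64 = 20544
  0011011000011101 = 8192 + 4096 + 1024 + 512 + 16 + 8 + 4 + 1 = 13853
  20544 + 13853 = 34397, and 01000011001011101 = 32768 + 1024 + 512 + 64 + 16 + 8 + 4 + 1 = 34397 ✓



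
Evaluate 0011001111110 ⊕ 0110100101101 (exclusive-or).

XOR: 1 when bits differ
  0011001111110
^ 0110100101101
---------------
  0101101010011
Decimal: 1662 ^ 3373 = 2899



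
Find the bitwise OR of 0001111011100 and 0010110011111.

OR: 1 when either bit is 1
  0001111011100
| 0010110011111
---------------
  0011111011111
Decimal: 988 | 1439 = 2015



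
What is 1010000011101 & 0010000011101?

AND: 1 only when both bits are 1
  1010000011101
& 0010000011101
---------------
  0010000011101
Decimal: 5149 & 1053 = 1053



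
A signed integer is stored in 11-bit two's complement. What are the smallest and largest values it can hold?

For 11-bit two's complement:
Minimum: -2^10 = -1024
Maximum: 2^10 - 1 = 1023



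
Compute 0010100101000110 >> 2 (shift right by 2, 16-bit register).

Original: 0010100101000110 (decimal 10566)
Shift right by 2 positions
Drop the 2 low bits; fill with zeros on the left
Result: 0000101001010001 (decimal 2641)
Equivalent: 10566 >> 2 = 10566 ÷ 2^2 = 2641



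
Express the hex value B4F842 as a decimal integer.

Expand by place value (powers of 16):
Digit values: B = 11, F = 15
B4F842 = 11 × 16^5 + 4 × 16^4 + 15 × 16^3 + 8 × 16^2 + 4 × 16^1 + 2 × 16^0
= 11 × 1048576 + 4 × 65536 + 15 × 4096 + 8 × 256 + 4 × 16 + 2 × 1
= 11534336 + 262144 + 61440 + 2048 + 64 + 2
= 11860034



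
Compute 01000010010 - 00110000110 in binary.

Method 1 - Direct subtraction (column by column from the right: bit − bit − borrow-in; if negative, add 2 and borrow 1 from the next column):
borrow: 01100011000
        01000010010
-       00110000110
-------------------
        00010001100

Method 2 - Add two's complement:
Two's complement of 00110000110: invert → 11001111001, add 1 → 11001111010
  01000010010
+ 11001111010
-------------
 100010001100  (end carry out of the top bit = 1)
Discarding the end carry: 00010001100
Decimal check:
  01000010010 = 512 + 16 + 2 = 530
  00110000110 = 256 + 128 + 4 + 2 = 390
  530 - 390 = 140, and 00010001100 = 128 + 8 + 4 = 140 ✓



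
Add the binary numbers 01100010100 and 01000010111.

Add column by column from the right: bit + bit + carry-in; write the sum mod 2, carry 1 when the sum is 2 or 3.
carry:  10000101000
        01100010100
+       01000010111
-------------------
       010100101011
(the carry out of the leftmost column, 0, becomes the leading bit)
Decimal check:
  01100010100 = 512 + 256 + 16 + 4 = 788
  01000010111 = 512 + 16 + 4 + 2 + 1 = 535
  788 + 535 = 1323, and 010100101011 = 1024 + 256 + 32 + 8 + 2 + 1 = 1323 ✓



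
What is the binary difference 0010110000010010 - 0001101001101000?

Method 1 - Direct subtraction (column by column from the right: bit − bit − borrow-in; if negative, add 2 and borrow 1 from the next column):
borrow: 0010011111010000
        0010110000010010
-       0001101001101000
------------------------
        0001000110101010

Method 2 - Add two's complement:
Two's complement of 0001101001101000: invert → 1110010110010111, add 1 → 1110010110011000
  0010110000010010
+ 1110010110011000
------------------
 10001000110101010  (end carry out of the top bit = 1)
Discarding the end carry: 0001000110101010
Decimal check:
  0010110000010010 = 8192 + 2048 + 1024 + 16 + 2 = 11282
  0001101001101000 = 4096 + 2048 + 512 + 64 + 32 + 8 = 6760
  11282 - 6760 = 4522, and 0001000110101010 = 4096 + 256 + 128 + 32 + 8 + 2 = 4522 ✓

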